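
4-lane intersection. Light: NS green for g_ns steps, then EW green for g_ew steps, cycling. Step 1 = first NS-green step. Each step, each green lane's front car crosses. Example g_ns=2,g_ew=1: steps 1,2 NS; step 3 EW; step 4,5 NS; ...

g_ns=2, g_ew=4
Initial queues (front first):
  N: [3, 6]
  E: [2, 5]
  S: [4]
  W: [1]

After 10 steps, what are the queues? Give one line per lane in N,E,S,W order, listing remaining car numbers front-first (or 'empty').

Step 1 [NS]: N:car3-GO,E:wait,S:car4-GO,W:wait | queues: N=1 E=2 S=0 W=1
Step 2 [NS]: N:car6-GO,E:wait,S:empty,W:wait | queues: N=0 E=2 S=0 W=1
Step 3 [EW]: N:wait,E:car2-GO,S:wait,W:car1-GO | queues: N=0 E=1 S=0 W=0
Step 4 [EW]: N:wait,E:car5-GO,S:wait,W:empty | queues: N=0 E=0 S=0 W=0

N: empty
E: empty
S: empty
W: empty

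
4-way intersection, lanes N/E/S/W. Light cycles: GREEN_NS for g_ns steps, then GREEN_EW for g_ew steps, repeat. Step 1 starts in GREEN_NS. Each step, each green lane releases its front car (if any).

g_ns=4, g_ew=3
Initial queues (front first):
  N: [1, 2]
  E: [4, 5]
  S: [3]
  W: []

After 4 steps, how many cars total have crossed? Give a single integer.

Answer: 3

Derivation:
Step 1 [NS]: N:car1-GO,E:wait,S:car3-GO,W:wait | queues: N=1 E=2 S=0 W=0
Step 2 [NS]: N:car2-GO,E:wait,S:empty,W:wait | queues: N=0 E=2 S=0 W=0
Step 3 [NS]: N:empty,E:wait,S:empty,W:wait | queues: N=0 E=2 S=0 W=0
Step 4 [NS]: N:empty,E:wait,S:empty,W:wait | queues: N=0 E=2 S=0 W=0
Cars crossed by step 4: 3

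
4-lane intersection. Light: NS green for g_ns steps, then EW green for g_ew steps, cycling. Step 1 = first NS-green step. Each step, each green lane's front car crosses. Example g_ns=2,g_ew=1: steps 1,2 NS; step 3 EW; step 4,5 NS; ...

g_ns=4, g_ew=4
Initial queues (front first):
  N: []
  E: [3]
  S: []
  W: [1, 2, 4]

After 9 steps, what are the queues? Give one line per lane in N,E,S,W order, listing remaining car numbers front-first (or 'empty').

Step 1 [NS]: N:empty,E:wait,S:empty,W:wait | queues: N=0 E=1 S=0 W=3
Step 2 [NS]: N:empty,E:wait,S:empty,W:wait | queues: N=0 E=1 S=0 W=3
Step 3 [NS]: N:empty,E:wait,S:empty,W:wait | queues: N=0 E=1 S=0 W=3
Step 4 [NS]: N:empty,E:wait,S:empty,W:wait | queues: N=0 E=1 S=0 W=3
Step 5 [EW]: N:wait,E:car3-GO,S:wait,W:car1-GO | queues: N=0 E=0 S=0 W=2
Step 6 [EW]: N:wait,E:empty,S:wait,W:car2-GO | queues: N=0 E=0 S=0 W=1
Step 7 [EW]: N:wait,E:empty,S:wait,W:car4-GO | queues: N=0 E=0 S=0 W=0

N: empty
E: empty
S: empty
W: empty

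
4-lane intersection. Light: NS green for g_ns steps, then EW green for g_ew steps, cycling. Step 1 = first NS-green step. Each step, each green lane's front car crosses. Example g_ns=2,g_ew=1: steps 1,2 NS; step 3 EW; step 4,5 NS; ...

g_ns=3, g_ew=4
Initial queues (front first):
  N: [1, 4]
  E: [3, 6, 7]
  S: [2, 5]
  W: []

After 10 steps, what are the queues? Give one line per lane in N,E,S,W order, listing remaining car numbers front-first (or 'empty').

Step 1 [NS]: N:car1-GO,E:wait,S:car2-GO,W:wait | queues: N=1 E=3 S=1 W=0
Step 2 [NS]: N:car4-GO,E:wait,S:car5-GO,W:wait | queues: N=0 E=3 S=0 W=0
Step 3 [NS]: N:empty,E:wait,S:empty,W:wait | queues: N=0 E=3 S=0 W=0
Step 4 [EW]: N:wait,E:car3-GO,S:wait,W:empty | queues: N=0 E=2 S=0 W=0
Step 5 [EW]: N:wait,E:car6-GO,S:wait,W:empty | queues: N=0 E=1 S=0 W=0
Step 6 [EW]: N:wait,E:car7-GO,S:wait,W:empty | queues: N=0 E=0 S=0 W=0

N: empty
E: empty
S: empty
W: empty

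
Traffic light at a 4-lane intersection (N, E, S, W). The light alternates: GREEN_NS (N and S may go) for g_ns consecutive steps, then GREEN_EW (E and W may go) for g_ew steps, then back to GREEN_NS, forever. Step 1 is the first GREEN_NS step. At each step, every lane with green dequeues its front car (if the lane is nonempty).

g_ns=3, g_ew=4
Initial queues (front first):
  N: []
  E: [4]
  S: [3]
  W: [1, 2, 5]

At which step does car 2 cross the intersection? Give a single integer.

Step 1 [NS]: N:empty,E:wait,S:car3-GO,W:wait | queues: N=0 E=1 S=0 W=3
Step 2 [NS]: N:empty,E:wait,S:empty,W:wait | queues: N=0 E=1 S=0 W=3
Step 3 [NS]: N:empty,E:wait,S:empty,W:wait | queues: N=0 E=1 S=0 W=3
Step 4 [EW]: N:wait,E:car4-GO,S:wait,W:car1-GO | queues: N=0 E=0 S=0 W=2
Step 5 [EW]: N:wait,E:empty,S:wait,W:car2-GO | queues: N=0 E=0 S=0 W=1
Step 6 [EW]: N:wait,E:empty,S:wait,W:car5-GO | queues: N=0 E=0 S=0 W=0
Car 2 crosses at step 5

5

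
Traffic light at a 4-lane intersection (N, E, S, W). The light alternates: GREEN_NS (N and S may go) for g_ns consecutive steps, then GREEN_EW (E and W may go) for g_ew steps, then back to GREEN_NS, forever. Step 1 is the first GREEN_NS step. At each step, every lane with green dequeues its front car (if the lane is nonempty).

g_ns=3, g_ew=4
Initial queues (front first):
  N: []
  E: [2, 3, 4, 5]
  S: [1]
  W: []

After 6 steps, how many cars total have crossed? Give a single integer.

Answer: 4

Derivation:
Step 1 [NS]: N:empty,E:wait,S:car1-GO,W:wait | queues: N=0 E=4 S=0 W=0
Step 2 [NS]: N:empty,E:wait,S:empty,W:wait | queues: N=0 E=4 S=0 W=0
Step 3 [NS]: N:empty,E:wait,S:empty,W:wait | queues: N=0 E=4 S=0 W=0
Step 4 [EW]: N:wait,E:car2-GO,S:wait,W:empty | queues: N=0 E=3 S=0 W=0
Step 5 [EW]: N:wait,E:car3-GO,S:wait,W:empty | queues: N=0 E=2 S=0 W=0
Step 6 [EW]: N:wait,E:car4-GO,S:wait,W:empty | queues: N=0 E=1 S=0 W=0
Cars crossed by step 6: 4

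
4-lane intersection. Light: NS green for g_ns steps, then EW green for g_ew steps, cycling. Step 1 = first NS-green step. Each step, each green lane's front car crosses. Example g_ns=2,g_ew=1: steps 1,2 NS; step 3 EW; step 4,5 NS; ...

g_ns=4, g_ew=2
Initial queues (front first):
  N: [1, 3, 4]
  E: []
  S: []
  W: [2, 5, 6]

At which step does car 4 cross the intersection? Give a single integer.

Step 1 [NS]: N:car1-GO,E:wait,S:empty,W:wait | queues: N=2 E=0 S=0 W=3
Step 2 [NS]: N:car3-GO,E:wait,S:empty,W:wait | queues: N=1 E=0 S=0 W=3
Step 3 [NS]: N:car4-GO,E:wait,S:empty,W:wait | queues: N=0 E=0 S=0 W=3
Step 4 [NS]: N:empty,E:wait,S:empty,W:wait | queues: N=0 E=0 S=0 W=3
Step 5 [EW]: N:wait,E:empty,S:wait,W:car2-GO | queues: N=0 E=0 S=0 W=2
Step 6 [EW]: N:wait,E:empty,S:wait,W:car5-GO | queues: N=0 E=0 S=0 W=1
Step 7 [NS]: N:empty,E:wait,S:empty,W:wait | queues: N=0 E=0 S=0 W=1
Step 8 [NS]: N:empty,E:wait,S:empty,W:wait | queues: N=0 E=0 S=0 W=1
Step 9 [NS]: N:empty,E:wait,S:empty,W:wait | queues: N=0 E=0 S=0 W=1
Step 10 [NS]: N:empty,E:wait,S:empty,W:wait | queues: N=0 E=0 S=0 W=1
Step 11 [EW]: N:wait,E:empty,S:wait,W:car6-GO | queues: N=0 E=0 S=0 W=0
Car 4 crosses at step 3

3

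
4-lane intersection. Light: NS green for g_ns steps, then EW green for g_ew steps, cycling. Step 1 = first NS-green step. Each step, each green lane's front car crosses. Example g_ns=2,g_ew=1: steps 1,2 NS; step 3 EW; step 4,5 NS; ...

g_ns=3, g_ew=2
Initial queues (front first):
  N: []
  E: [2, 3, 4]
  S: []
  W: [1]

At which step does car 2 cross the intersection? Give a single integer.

Step 1 [NS]: N:empty,E:wait,S:empty,W:wait | queues: N=0 E=3 S=0 W=1
Step 2 [NS]: N:empty,E:wait,S:empty,W:wait | queues: N=0 E=3 S=0 W=1
Step 3 [NS]: N:empty,E:wait,S:empty,W:wait | queues: N=0 E=3 S=0 W=1
Step 4 [EW]: N:wait,E:car2-GO,S:wait,W:car1-GO | queues: N=0 E=2 S=0 W=0
Step 5 [EW]: N:wait,E:car3-GO,S:wait,W:empty | queues: N=0 E=1 S=0 W=0
Step 6 [NS]: N:empty,E:wait,S:empty,W:wait | queues: N=0 E=1 S=0 W=0
Step 7 [NS]: N:empty,E:wait,S:empty,W:wait | queues: N=0 E=1 S=0 W=0
Step 8 [NS]: N:empty,E:wait,S:empty,W:wait | queues: N=0 E=1 S=0 W=0
Step 9 [EW]: N:wait,E:car4-GO,S:wait,W:empty | queues: N=0 E=0 S=0 W=0
Car 2 crosses at step 4

4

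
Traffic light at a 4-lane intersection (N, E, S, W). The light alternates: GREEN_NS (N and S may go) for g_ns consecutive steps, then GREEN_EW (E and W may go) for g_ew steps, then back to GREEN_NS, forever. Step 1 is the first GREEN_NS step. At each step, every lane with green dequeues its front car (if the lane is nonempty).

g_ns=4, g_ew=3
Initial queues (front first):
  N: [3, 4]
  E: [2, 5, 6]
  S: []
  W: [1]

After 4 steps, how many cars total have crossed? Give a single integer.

Step 1 [NS]: N:car3-GO,E:wait,S:empty,W:wait | queues: N=1 E=3 S=0 W=1
Step 2 [NS]: N:car4-GO,E:wait,S:empty,W:wait | queues: N=0 E=3 S=0 W=1
Step 3 [NS]: N:empty,E:wait,S:empty,W:wait | queues: N=0 E=3 S=0 W=1
Step 4 [NS]: N:empty,E:wait,S:empty,W:wait | queues: N=0 E=3 S=0 W=1
Cars crossed by step 4: 2

Answer: 2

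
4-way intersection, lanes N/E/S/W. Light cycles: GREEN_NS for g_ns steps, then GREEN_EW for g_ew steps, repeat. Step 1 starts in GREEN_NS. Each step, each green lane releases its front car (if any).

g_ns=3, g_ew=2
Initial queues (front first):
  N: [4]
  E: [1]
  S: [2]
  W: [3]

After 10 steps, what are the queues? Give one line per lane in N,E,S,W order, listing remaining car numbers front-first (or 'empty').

Step 1 [NS]: N:car4-GO,E:wait,S:car2-GO,W:wait | queues: N=0 E=1 S=0 W=1
Step 2 [NS]: N:empty,E:wait,S:empty,W:wait | queues: N=0 E=1 S=0 W=1
Step 3 [NS]: N:empty,E:wait,S:empty,W:wait | queues: N=0 E=1 S=0 W=1
Step 4 [EW]: N:wait,E:car1-GO,S:wait,W:car3-GO | queues: N=0 E=0 S=0 W=0

N: empty
E: empty
S: empty
W: empty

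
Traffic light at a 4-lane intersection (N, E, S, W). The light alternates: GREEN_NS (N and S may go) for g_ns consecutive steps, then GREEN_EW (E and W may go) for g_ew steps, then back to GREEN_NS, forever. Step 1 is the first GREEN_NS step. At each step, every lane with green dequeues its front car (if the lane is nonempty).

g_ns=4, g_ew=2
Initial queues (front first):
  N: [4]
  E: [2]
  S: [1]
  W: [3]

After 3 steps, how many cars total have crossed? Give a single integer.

Step 1 [NS]: N:car4-GO,E:wait,S:car1-GO,W:wait | queues: N=0 E=1 S=0 W=1
Step 2 [NS]: N:empty,E:wait,S:empty,W:wait | queues: N=0 E=1 S=0 W=1
Step 3 [NS]: N:empty,E:wait,S:empty,W:wait | queues: N=0 E=1 S=0 W=1
Cars crossed by step 3: 2

Answer: 2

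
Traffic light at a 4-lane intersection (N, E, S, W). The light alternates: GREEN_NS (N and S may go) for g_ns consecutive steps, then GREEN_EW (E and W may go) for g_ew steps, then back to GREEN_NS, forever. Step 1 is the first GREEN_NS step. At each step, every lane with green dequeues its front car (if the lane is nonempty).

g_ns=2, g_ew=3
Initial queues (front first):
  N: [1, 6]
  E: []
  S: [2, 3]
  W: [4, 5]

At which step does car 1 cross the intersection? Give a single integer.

Step 1 [NS]: N:car1-GO,E:wait,S:car2-GO,W:wait | queues: N=1 E=0 S=1 W=2
Step 2 [NS]: N:car6-GO,E:wait,S:car3-GO,W:wait | queues: N=0 E=0 S=0 W=2
Step 3 [EW]: N:wait,E:empty,S:wait,W:car4-GO | queues: N=0 E=0 S=0 W=1
Step 4 [EW]: N:wait,E:empty,S:wait,W:car5-GO | queues: N=0 E=0 S=0 W=0
Car 1 crosses at step 1

1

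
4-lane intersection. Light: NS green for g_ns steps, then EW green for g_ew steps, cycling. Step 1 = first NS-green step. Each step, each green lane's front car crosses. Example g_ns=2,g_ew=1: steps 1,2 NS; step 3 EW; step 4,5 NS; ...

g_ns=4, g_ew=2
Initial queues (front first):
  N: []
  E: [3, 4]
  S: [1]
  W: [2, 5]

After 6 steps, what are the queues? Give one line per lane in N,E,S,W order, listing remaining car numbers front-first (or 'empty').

Step 1 [NS]: N:empty,E:wait,S:car1-GO,W:wait | queues: N=0 E=2 S=0 W=2
Step 2 [NS]: N:empty,E:wait,S:empty,W:wait | queues: N=0 E=2 S=0 W=2
Step 3 [NS]: N:empty,E:wait,S:empty,W:wait | queues: N=0 E=2 S=0 W=2
Step 4 [NS]: N:empty,E:wait,S:empty,W:wait | queues: N=0 E=2 S=0 W=2
Step 5 [EW]: N:wait,E:car3-GO,S:wait,W:car2-GO | queues: N=0 E=1 S=0 W=1
Step 6 [EW]: N:wait,E:car4-GO,S:wait,W:car5-GO | queues: N=0 E=0 S=0 W=0

N: empty
E: empty
S: empty
W: empty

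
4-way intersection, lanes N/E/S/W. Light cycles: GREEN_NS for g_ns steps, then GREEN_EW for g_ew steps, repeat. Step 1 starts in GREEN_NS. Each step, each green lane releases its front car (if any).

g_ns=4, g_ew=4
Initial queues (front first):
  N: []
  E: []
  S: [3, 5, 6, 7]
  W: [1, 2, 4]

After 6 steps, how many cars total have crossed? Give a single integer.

Answer: 6

Derivation:
Step 1 [NS]: N:empty,E:wait,S:car3-GO,W:wait | queues: N=0 E=0 S=3 W=3
Step 2 [NS]: N:empty,E:wait,S:car5-GO,W:wait | queues: N=0 E=0 S=2 W=3
Step 3 [NS]: N:empty,E:wait,S:car6-GO,W:wait | queues: N=0 E=0 S=1 W=3
Step 4 [NS]: N:empty,E:wait,S:car7-GO,W:wait | queues: N=0 E=0 S=0 W=3
Step 5 [EW]: N:wait,E:empty,S:wait,W:car1-GO | queues: N=0 E=0 S=0 W=2
Step 6 [EW]: N:wait,E:empty,S:wait,W:car2-GO | queues: N=0 E=0 S=0 W=1
Cars crossed by step 6: 6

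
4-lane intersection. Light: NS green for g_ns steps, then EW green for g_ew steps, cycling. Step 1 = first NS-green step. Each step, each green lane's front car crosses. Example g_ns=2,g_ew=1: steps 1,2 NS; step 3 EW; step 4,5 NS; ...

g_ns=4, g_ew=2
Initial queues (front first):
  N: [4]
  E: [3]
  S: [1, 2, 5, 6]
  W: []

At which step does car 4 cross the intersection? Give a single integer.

Step 1 [NS]: N:car4-GO,E:wait,S:car1-GO,W:wait | queues: N=0 E=1 S=3 W=0
Step 2 [NS]: N:empty,E:wait,S:car2-GO,W:wait | queues: N=0 E=1 S=2 W=0
Step 3 [NS]: N:empty,E:wait,S:car5-GO,W:wait | queues: N=0 E=1 S=1 W=0
Step 4 [NS]: N:empty,E:wait,S:car6-GO,W:wait | queues: N=0 E=1 S=0 W=0
Step 5 [EW]: N:wait,E:car3-GO,S:wait,W:empty | queues: N=0 E=0 S=0 W=0
Car 4 crosses at step 1

1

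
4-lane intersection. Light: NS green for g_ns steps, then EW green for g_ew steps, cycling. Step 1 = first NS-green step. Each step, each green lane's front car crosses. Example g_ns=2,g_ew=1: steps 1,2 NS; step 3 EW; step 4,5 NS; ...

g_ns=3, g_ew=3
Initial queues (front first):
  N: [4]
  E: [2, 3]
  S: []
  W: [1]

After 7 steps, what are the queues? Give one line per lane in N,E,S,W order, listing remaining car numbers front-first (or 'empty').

Step 1 [NS]: N:car4-GO,E:wait,S:empty,W:wait | queues: N=0 E=2 S=0 W=1
Step 2 [NS]: N:empty,E:wait,S:empty,W:wait | queues: N=0 E=2 S=0 W=1
Step 3 [NS]: N:empty,E:wait,S:empty,W:wait | queues: N=0 E=2 S=0 W=1
Step 4 [EW]: N:wait,E:car2-GO,S:wait,W:car1-GO | queues: N=0 E=1 S=0 W=0
Step 5 [EW]: N:wait,E:car3-GO,S:wait,W:empty | queues: N=0 E=0 S=0 W=0

N: empty
E: empty
S: empty
W: empty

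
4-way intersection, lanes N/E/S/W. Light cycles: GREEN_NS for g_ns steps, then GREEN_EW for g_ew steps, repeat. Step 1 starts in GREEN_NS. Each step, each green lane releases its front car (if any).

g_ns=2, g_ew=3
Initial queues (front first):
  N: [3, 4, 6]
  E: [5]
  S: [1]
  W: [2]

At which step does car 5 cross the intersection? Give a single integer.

Step 1 [NS]: N:car3-GO,E:wait,S:car1-GO,W:wait | queues: N=2 E=1 S=0 W=1
Step 2 [NS]: N:car4-GO,E:wait,S:empty,W:wait | queues: N=1 E=1 S=0 W=1
Step 3 [EW]: N:wait,E:car5-GO,S:wait,W:car2-GO | queues: N=1 E=0 S=0 W=0
Step 4 [EW]: N:wait,E:empty,S:wait,W:empty | queues: N=1 E=0 S=0 W=0
Step 5 [EW]: N:wait,E:empty,S:wait,W:empty | queues: N=1 E=0 S=0 W=0
Step 6 [NS]: N:car6-GO,E:wait,S:empty,W:wait | queues: N=0 E=0 S=0 W=0
Car 5 crosses at step 3

3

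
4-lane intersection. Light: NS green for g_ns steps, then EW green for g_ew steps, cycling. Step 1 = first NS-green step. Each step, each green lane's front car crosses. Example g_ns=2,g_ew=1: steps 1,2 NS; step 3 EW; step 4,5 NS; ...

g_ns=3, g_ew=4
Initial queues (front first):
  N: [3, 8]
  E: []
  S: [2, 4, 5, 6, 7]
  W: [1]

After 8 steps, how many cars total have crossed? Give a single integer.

Step 1 [NS]: N:car3-GO,E:wait,S:car2-GO,W:wait | queues: N=1 E=0 S=4 W=1
Step 2 [NS]: N:car8-GO,E:wait,S:car4-GO,W:wait | queues: N=0 E=0 S=3 W=1
Step 3 [NS]: N:empty,E:wait,S:car5-GO,W:wait | queues: N=0 E=0 S=2 W=1
Step 4 [EW]: N:wait,E:empty,S:wait,W:car1-GO | queues: N=0 E=0 S=2 W=0
Step 5 [EW]: N:wait,E:empty,S:wait,W:empty | queues: N=0 E=0 S=2 W=0
Step 6 [EW]: N:wait,E:empty,S:wait,W:empty | queues: N=0 E=0 S=2 W=0
Step 7 [EW]: N:wait,E:empty,S:wait,W:empty | queues: N=0 E=0 S=2 W=0
Step 8 [NS]: N:empty,E:wait,S:car6-GO,W:wait | queues: N=0 E=0 S=1 W=0
Cars crossed by step 8: 7

Answer: 7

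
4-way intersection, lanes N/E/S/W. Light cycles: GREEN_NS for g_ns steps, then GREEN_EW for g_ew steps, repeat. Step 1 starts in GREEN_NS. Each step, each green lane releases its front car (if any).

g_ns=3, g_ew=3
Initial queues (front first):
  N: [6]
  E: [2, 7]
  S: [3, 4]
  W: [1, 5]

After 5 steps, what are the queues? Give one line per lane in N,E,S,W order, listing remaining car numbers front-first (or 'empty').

Step 1 [NS]: N:car6-GO,E:wait,S:car3-GO,W:wait | queues: N=0 E=2 S=1 W=2
Step 2 [NS]: N:empty,E:wait,S:car4-GO,W:wait | queues: N=0 E=2 S=0 W=2
Step 3 [NS]: N:empty,E:wait,S:empty,W:wait | queues: N=0 E=2 S=0 W=2
Step 4 [EW]: N:wait,E:car2-GO,S:wait,W:car1-GO | queues: N=0 E=1 S=0 W=1
Step 5 [EW]: N:wait,E:car7-GO,S:wait,W:car5-GO | queues: N=0 E=0 S=0 W=0

N: empty
E: empty
S: empty
W: empty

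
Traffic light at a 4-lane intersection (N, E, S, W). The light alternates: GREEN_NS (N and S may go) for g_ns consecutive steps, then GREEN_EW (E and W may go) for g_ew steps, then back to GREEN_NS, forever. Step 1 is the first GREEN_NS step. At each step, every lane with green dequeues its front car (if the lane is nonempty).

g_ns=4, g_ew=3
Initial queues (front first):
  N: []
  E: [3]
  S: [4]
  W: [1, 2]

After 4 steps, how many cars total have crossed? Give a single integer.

Answer: 1

Derivation:
Step 1 [NS]: N:empty,E:wait,S:car4-GO,W:wait | queues: N=0 E=1 S=0 W=2
Step 2 [NS]: N:empty,E:wait,S:empty,W:wait | queues: N=0 E=1 S=0 W=2
Step 3 [NS]: N:empty,E:wait,S:empty,W:wait | queues: N=0 E=1 S=0 W=2
Step 4 [NS]: N:empty,E:wait,S:empty,W:wait | queues: N=0 E=1 S=0 W=2
Cars crossed by step 4: 1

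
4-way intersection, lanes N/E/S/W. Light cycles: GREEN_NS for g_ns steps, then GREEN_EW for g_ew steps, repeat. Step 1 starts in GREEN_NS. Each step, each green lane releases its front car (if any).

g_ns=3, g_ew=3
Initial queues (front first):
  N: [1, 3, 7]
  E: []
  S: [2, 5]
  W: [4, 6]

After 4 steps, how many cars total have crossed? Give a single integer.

Step 1 [NS]: N:car1-GO,E:wait,S:car2-GO,W:wait | queues: N=2 E=0 S=1 W=2
Step 2 [NS]: N:car3-GO,E:wait,S:car5-GO,W:wait | queues: N=1 E=0 S=0 W=2
Step 3 [NS]: N:car7-GO,E:wait,S:empty,W:wait | queues: N=0 E=0 S=0 W=2
Step 4 [EW]: N:wait,E:empty,S:wait,W:car4-GO | queues: N=0 E=0 S=0 W=1
Cars crossed by step 4: 6

Answer: 6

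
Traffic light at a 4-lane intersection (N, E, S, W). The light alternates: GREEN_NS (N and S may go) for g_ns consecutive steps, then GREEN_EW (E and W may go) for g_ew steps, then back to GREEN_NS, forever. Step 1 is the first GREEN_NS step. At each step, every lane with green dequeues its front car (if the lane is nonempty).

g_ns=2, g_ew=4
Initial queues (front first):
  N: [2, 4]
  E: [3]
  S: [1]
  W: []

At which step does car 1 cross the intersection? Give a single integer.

Step 1 [NS]: N:car2-GO,E:wait,S:car1-GO,W:wait | queues: N=1 E=1 S=0 W=0
Step 2 [NS]: N:car4-GO,E:wait,S:empty,W:wait | queues: N=0 E=1 S=0 W=0
Step 3 [EW]: N:wait,E:car3-GO,S:wait,W:empty | queues: N=0 E=0 S=0 W=0
Car 1 crosses at step 1

1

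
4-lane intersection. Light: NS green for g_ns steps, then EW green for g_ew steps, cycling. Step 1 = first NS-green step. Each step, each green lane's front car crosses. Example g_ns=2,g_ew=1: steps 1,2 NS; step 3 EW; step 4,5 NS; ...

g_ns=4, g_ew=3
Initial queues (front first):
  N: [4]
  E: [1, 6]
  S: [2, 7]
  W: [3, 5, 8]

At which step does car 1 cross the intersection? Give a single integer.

Step 1 [NS]: N:car4-GO,E:wait,S:car2-GO,W:wait | queues: N=0 E=2 S=1 W=3
Step 2 [NS]: N:empty,E:wait,S:car7-GO,W:wait | queues: N=0 E=2 S=0 W=3
Step 3 [NS]: N:empty,E:wait,S:empty,W:wait | queues: N=0 E=2 S=0 W=3
Step 4 [NS]: N:empty,E:wait,S:empty,W:wait | queues: N=0 E=2 S=0 W=3
Step 5 [EW]: N:wait,E:car1-GO,S:wait,W:car3-GO | queues: N=0 E=1 S=0 W=2
Step 6 [EW]: N:wait,E:car6-GO,S:wait,W:car5-GO | queues: N=0 E=0 S=0 W=1
Step 7 [EW]: N:wait,E:empty,S:wait,W:car8-GO | queues: N=0 E=0 S=0 W=0
Car 1 crosses at step 5

5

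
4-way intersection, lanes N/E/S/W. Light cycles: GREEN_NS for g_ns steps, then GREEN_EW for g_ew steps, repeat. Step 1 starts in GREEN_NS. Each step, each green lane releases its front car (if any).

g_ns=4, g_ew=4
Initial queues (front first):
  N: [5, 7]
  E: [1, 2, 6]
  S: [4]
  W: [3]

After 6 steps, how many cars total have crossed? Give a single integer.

Step 1 [NS]: N:car5-GO,E:wait,S:car4-GO,W:wait | queues: N=1 E=3 S=0 W=1
Step 2 [NS]: N:car7-GO,E:wait,S:empty,W:wait | queues: N=0 E=3 S=0 W=1
Step 3 [NS]: N:empty,E:wait,S:empty,W:wait | queues: N=0 E=3 S=0 W=1
Step 4 [NS]: N:empty,E:wait,S:empty,W:wait | queues: N=0 E=3 S=0 W=1
Step 5 [EW]: N:wait,E:car1-GO,S:wait,W:car3-GO | queues: N=0 E=2 S=0 W=0
Step 6 [EW]: N:wait,E:car2-GO,S:wait,W:empty | queues: N=0 E=1 S=0 W=0
Cars crossed by step 6: 6

Answer: 6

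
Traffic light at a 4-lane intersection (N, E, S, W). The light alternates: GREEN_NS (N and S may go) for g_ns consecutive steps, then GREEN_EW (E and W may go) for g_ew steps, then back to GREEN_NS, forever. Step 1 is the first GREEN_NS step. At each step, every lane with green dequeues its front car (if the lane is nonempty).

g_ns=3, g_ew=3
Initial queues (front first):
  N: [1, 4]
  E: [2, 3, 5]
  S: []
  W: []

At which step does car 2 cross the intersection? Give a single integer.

Step 1 [NS]: N:car1-GO,E:wait,S:empty,W:wait | queues: N=1 E=3 S=0 W=0
Step 2 [NS]: N:car4-GO,E:wait,S:empty,W:wait | queues: N=0 E=3 S=0 W=0
Step 3 [NS]: N:empty,E:wait,S:empty,W:wait | queues: N=0 E=3 S=0 W=0
Step 4 [EW]: N:wait,E:car2-GO,S:wait,W:empty | queues: N=0 E=2 S=0 W=0
Step 5 [EW]: N:wait,E:car3-GO,S:wait,W:empty | queues: N=0 E=1 S=0 W=0
Step 6 [EW]: N:wait,E:car5-GO,S:wait,W:empty | queues: N=0 E=0 S=0 W=0
Car 2 crosses at step 4

4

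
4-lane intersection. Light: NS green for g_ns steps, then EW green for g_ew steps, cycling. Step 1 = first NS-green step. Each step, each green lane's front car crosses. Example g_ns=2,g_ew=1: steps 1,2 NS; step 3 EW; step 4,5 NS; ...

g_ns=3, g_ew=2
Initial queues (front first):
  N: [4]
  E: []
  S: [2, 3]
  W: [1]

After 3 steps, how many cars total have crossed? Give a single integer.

Answer: 3

Derivation:
Step 1 [NS]: N:car4-GO,E:wait,S:car2-GO,W:wait | queues: N=0 E=0 S=1 W=1
Step 2 [NS]: N:empty,E:wait,S:car3-GO,W:wait | queues: N=0 E=0 S=0 W=1
Step 3 [NS]: N:empty,E:wait,S:empty,W:wait | queues: N=0 E=0 S=0 W=1
Cars crossed by step 3: 3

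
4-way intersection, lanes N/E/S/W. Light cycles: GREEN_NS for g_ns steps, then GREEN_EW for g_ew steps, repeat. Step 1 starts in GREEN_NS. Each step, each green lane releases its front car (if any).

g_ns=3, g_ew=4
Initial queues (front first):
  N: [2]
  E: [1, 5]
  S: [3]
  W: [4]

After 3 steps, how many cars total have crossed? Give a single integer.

Step 1 [NS]: N:car2-GO,E:wait,S:car3-GO,W:wait | queues: N=0 E=2 S=0 W=1
Step 2 [NS]: N:empty,E:wait,S:empty,W:wait | queues: N=0 E=2 S=0 W=1
Step 3 [NS]: N:empty,E:wait,S:empty,W:wait | queues: N=0 E=2 S=0 W=1
Cars crossed by step 3: 2

Answer: 2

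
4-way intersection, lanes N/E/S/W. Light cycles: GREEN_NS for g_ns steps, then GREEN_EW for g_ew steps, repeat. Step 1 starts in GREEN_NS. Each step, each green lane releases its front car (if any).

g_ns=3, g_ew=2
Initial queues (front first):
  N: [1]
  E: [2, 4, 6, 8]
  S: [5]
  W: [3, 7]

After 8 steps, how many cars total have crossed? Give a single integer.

Answer: 6

Derivation:
Step 1 [NS]: N:car1-GO,E:wait,S:car5-GO,W:wait | queues: N=0 E=4 S=0 W=2
Step 2 [NS]: N:empty,E:wait,S:empty,W:wait | queues: N=0 E=4 S=0 W=2
Step 3 [NS]: N:empty,E:wait,S:empty,W:wait | queues: N=0 E=4 S=0 W=2
Step 4 [EW]: N:wait,E:car2-GO,S:wait,W:car3-GO | queues: N=0 E=3 S=0 W=1
Step 5 [EW]: N:wait,E:car4-GO,S:wait,W:car7-GO | queues: N=0 E=2 S=0 W=0
Step 6 [NS]: N:empty,E:wait,S:empty,W:wait | queues: N=0 E=2 S=0 W=0
Step 7 [NS]: N:empty,E:wait,S:empty,W:wait | queues: N=0 E=2 S=0 W=0
Step 8 [NS]: N:empty,E:wait,S:empty,W:wait | queues: N=0 E=2 S=0 W=0
Cars crossed by step 8: 6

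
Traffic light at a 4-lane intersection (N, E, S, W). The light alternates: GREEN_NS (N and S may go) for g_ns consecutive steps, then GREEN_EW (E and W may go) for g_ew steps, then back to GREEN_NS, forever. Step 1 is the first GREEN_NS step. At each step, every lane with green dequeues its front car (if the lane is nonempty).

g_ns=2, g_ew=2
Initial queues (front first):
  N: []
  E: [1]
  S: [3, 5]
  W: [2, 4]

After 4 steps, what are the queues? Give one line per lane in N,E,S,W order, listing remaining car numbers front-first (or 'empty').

Step 1 [NS]: N:empty,E:wait,S:car3-GO,W:wait | queues: N=0 E=1 S=1 W=2
Step 2 [NS]: N:empty,E:wait,S:car5-GO,W:wait | queues: N=0 E=1 S=0 W=2
Step 3 [EW]: N:wait,E:car1-GO,S:wait,W:car2-GO | queues: N=0 E=0 S=0 W=1
Step 4 [EW]: N:wait,E:empty,S:wait,W:car4-GO | queues: N=0 E=0 S=0 W=0

N: empty
E: empty
S: empty
W: empty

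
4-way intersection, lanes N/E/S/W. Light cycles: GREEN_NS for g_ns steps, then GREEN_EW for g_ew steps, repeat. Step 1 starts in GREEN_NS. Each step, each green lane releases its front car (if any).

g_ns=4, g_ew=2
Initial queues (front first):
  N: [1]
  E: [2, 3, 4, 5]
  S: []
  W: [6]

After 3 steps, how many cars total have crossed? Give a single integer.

Answer: 1

Derivation:
Step 1 [NS]: N:car1-GO,E:wait,S:empty,W:wait | queues: N=0 E=4 S=0 W=1
Step 2 [NS]: N:empty,E:wait,S:empty,W:wait | queues: N=0 E=4 S=0 W=1
Step 3 [NS]: N:empty,E:wait,S:empty,W:wait | queues: N=0 E=4 S=0 W=1
Cars crossed by step 3: 1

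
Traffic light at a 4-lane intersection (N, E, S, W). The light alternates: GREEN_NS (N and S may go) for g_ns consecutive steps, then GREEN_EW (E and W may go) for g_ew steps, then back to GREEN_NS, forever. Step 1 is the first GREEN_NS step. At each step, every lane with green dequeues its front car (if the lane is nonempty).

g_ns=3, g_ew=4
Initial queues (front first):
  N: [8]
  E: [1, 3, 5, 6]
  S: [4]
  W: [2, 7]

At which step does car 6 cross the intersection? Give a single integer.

Step 1 [NS]: N:car8-GO,E:wait,S:car4-GO,W:wait | queues: N=0 E=4 S=0 W=2
Step 2 [NS]: N:empty,E:wait,S:empty,W:wait | queues: N=0 E=4 S=0 W=2
Step 3 [NS]: N:empty,E:wait,S:empty,W:wait | queues: N=0 E=4 S=0 W=2
Step 4 [EW]: N:wait,E:car1-GO,S:wait,W:car2-GO | queues: N=0 E=3 S=0 W=1
Step 5 [EW]: N:wait,E:car3-GO,S:wait,W:car7-GO | queues: N=0 E=2 S=0 W=0
Step 6 [EW]: N:wait,E:car5-GO,S:wait,W:empty | queues: N=0 E=1 S=0 W=0
Step 7 [EW]: N:wait,E:car6-GO,S:wait,W:empty | queues: N=0 E=0 S=0 W=0
Car 6 crosses at step 7

7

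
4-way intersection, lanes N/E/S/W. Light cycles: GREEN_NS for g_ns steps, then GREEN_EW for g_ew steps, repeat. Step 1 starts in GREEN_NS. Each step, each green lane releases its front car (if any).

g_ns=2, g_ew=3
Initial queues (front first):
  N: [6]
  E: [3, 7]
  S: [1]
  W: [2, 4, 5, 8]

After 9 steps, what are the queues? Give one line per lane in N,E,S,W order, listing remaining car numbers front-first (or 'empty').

Step 1 [NS]: N:car6-GO,E:wait,S:car1-GO,W:wait | queues: N=0 E=2 S=0 W=4
Step 2 [NS]: N:empty,E:wait,S:empty,W:wait | queues: N=0 E=2 S=0 W=4
Step 3 [EW]: N:wait,E:car3-GO,S:wait,W:car2-GO | queues: N=0 E=1 S=0 W=3
Step 4 [EW]: N:wait,E:car7-GO,S:wait,W:car4-GO | queues: N=0 E=0 S=0 W=2
Step 5 [EW]: N:wait,E:empty,S:wait,W:car5-GO | queues: N=0 E=0 S=0 W=1
Step 6 [NS]: N:empty,E:wait,S:empty,W:wait | queues: N=0 E=0 S=0 W=1
Step 7 [NS]: N:empty,E:wait,S:empty,W:wait | queues: N=0 E=0 S=0 W=1
Step 8 [EW]: N:wait,E:empty,S:wait,W:car8-GO | queues: N=0 E=0 S=0 W=0

N: empty
E: empty
S: empty
W: empty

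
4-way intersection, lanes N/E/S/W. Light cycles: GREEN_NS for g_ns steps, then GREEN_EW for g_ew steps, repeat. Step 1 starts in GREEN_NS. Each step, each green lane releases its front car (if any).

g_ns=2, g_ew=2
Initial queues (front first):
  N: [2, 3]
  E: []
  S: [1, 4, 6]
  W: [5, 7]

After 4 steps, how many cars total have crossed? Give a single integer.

Step 1 [NS]: N:car2-GO,E:wait,S:car1-GO,W:wait | queues: N=1 E=0 S=2 W=2
Step 2 [NS]: N:car3-GO,E:wait,S:car4-GO,W:wait | queues: N=0 E=0 S=1 W=2
Step 3 [EW]: N:wait,E:empty,S:wait,W:car5-GO | queues: N=0 E=0 S=1 W=1
Step 4 [EW]: N:wait,E:empty,S:wait,W:car7-GO | queues: N=0 E=0 S=1 W=0
Cars crossed by step 4: 6

Answer: 6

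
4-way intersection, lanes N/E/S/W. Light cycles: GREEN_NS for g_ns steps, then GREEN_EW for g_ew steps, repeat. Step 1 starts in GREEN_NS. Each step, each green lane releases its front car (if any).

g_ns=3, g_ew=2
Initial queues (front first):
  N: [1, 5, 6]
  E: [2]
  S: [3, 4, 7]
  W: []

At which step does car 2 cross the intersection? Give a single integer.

Step 1 [NS]: N:car1-GO,E:wait,S:car3-GO,W:wait | queues: N=2 E=1 S=2 W=0
Step 2 [NS]: N:car5-GO,E:wait,S:car4-GO,W:wait | queues: N=1 E=1 S=1 W=0
Step 3 [NS]: N:car6-GO,E:wait,S:car7-GO,W:wait | queues: N=0 E=1 S=0 W=0
Step 4 [EW]: N:wait,E:car2-GO,S:wait,W:empty | queues: N=0 E=0 S=0 W=0
Car 2 crosses at step 4

4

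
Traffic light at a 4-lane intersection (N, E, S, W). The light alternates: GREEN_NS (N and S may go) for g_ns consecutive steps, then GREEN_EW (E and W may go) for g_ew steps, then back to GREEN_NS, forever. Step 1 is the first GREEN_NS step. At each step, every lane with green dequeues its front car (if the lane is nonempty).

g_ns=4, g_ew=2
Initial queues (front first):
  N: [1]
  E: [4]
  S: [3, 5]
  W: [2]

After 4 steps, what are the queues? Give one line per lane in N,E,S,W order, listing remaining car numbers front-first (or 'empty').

Step 1 [NS]: N:car1-GO,E:wait,S:car3-GO,W:wait | queues: N=0 E=1 S=1 W=1
Step 2 [NS]: N:empty,E:wait,S:car5-GO,W:wait | queues: N=0 E=1 S=0 W=1
Step 3 [NS]: N:empty,E:wait,S:empty,W:wait | queues: N=0 E=1 S=0 W=1
Step 4 [NS]: N:empty,E:wait,S:empty,W:wait | queues: N=0 E=1 S=0 W=1

N: empty
E: 4
S: empty
W: 2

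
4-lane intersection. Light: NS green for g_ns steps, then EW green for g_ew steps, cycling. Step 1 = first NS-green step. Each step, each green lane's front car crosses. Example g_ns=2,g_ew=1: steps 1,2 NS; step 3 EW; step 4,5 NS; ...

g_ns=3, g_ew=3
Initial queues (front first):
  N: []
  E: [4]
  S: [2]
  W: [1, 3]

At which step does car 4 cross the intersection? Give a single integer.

Step 1 [NS]: N:empty,E:wait,S:car2-GO,W:wait | queues: N=0 E=1 S=0 W=2
Step 2 [NS]: N:empty,E:wait,S:empty,W:wait | queues: N=0 E=1 S=0 W=2
Step 3 [NS]: N:empty,E:wait,S:empty,W:wait | queues: N=0 E=1 S=0 W=2
Step 4 [EW]: N:wait,E:car4-GO,S:wait,W:car1-GO | queues: N=0 E=0 S=0 W=1
Step 5 [EW]: N:wait,E:empty,S:wait,W:car3-GO | queues: N=0 E=0 S=0 W=0
Car 4 crosses at step 4

4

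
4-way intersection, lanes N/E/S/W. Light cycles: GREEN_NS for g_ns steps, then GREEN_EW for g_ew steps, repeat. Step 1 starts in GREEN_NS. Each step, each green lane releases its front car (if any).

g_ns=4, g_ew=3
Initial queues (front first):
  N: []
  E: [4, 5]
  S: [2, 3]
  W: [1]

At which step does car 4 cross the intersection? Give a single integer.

Step 1 [NS]: N:empty,E:wait,S:car2-GO,W:wait | queues: N=0 E=2 S=1 W=1
Step 2 [NS]: N:empty,E:wait,S:car3-GO,W:wait | queues: N=0 E=2 S=0 W=1
Step 3 [NS]: N:empty,E:wait,S:empty,W:wait | queues: N=0 E=2 S=0 W=1
Step 4 [NS]: N:empty,E:wait,S:empty,W:wait | queues: N=0 E=2 S=0 W=1
Step 5 [EW]: N:wait,E:car4-GO,S:wait,W:car1-GO | queues: N=0 E=1 S=0 W=0
Step 6 [EW]: N:wait,E:car5-GO,S:wait,W:empty | queues: N=0 E=0 S=0 W=0
Car 4 crosses at step 5

5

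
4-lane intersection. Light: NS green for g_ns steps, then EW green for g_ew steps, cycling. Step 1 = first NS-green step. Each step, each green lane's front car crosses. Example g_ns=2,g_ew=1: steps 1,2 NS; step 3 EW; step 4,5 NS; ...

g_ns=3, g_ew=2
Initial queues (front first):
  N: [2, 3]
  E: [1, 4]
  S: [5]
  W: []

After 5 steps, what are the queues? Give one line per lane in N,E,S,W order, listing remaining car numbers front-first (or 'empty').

Step 1 [NS]: N:car2-GO,E:wait,S:car5-GO,W:wait | queues: N=1 E=2 S=0 W=0
Step 2 [NS]: N:car3-GO,E:wait,S:empty,W:wait | queues: N=0 E=2 S=0 W=0
Step 3 [NS]: N:empty,E:wait,S:empty,W:wait | queues: N=0 E=2 S=0 W=0
Step 4 [EW]: N:wait,E:car1-GO,S:wait,W:empty | queues: N=0 E=1 S=0 W=0
Step 5 [EW]: N:wait,E:car4-GO,S:wait,W:empty | queues: N=0 E=0 S=0 W=0

N: empty
E: empty
S: empty
W: empty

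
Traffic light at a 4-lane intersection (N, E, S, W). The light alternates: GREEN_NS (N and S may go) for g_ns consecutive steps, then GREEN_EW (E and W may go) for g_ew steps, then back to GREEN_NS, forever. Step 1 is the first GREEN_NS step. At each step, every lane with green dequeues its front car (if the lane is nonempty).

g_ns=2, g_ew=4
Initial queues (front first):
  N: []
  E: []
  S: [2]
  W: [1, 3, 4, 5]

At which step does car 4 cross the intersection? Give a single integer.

Step 1 [NS]: N:empty,E:wait,S:car2-GO,W:wait | queues: N=0 E=0 S=0 W=4
Step 2 [NS]: N:empty,E:wait,S:empty,W:wait | queues: N=0 E=0 S=0 W=4
Step 3 [EW]: N:wait,E:empty,S:wait,W:car1-GO | queues: N=0 E=0 S=0 W=3
Step 4 [EW]: N:wait,E:empty,S:wait,W:car3-GO | queues: N=0 E=0 S=0 W=2
Step 5 [EW]: N:wait,E:empty,S:wait,W:car4-GO | queues: N=0 E=0 S=0 W=1
Step 6 [EW]: N:wait,E:empty,S:wait,W:car5-GO | queues: N=0 E=0 S=0 W=0
Car 4 crosses at step 5

5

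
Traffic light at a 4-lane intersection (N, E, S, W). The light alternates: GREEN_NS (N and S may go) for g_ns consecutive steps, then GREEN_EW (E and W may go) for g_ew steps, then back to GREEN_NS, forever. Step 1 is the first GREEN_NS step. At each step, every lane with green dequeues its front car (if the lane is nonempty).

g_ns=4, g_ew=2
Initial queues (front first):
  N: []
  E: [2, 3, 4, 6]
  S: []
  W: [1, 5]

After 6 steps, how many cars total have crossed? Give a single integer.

Step 1 [NS]: N:empty,E:wait,S:empty,W:wait | queues: N=0 E=4 S=0 W=2
Step 2 [NS]: N:empty,E:wait,S:empty,W:wait | queues: N=0 E=4 S=0 W=2
Step 3 [NS]: N:empty,E:wait,S:empty,W:wait | queues: N=0 E=4 S=0 W=2
Step 4 [NS]: N:empty,E:wait,S:empty,W:wait | queues: N=0 E=4 S=0 W=2
Step 5 [EW]: N:wait,E:car2-GO,S:wait,W:car1-GO | queues: N=0 E=3 S=0 W=1
Step 6 [EW]: N:wait,E:car3-GO,S:wait,W:car5-GO | queues: N=0 E=2 S=0 W=0
Cars crossed by step 6: 4

Answer: 4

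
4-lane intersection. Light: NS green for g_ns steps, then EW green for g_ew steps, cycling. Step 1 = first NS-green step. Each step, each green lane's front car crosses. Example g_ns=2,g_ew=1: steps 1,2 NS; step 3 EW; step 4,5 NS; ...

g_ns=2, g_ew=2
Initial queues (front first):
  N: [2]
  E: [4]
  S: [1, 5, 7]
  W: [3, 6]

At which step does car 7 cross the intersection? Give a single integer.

Step 1 [NS]: N:car2-GO,E:wait,S:car1-GO,W:wait | queues: N=0 E=1 S=2 W=2
Step 2 [NS]: N:empty,E:wait,S:car5-GO,W:wait | queues: N=0 E=1 S=1 W=2
Step 3 [EW]: N:wait,E:car4-GO,S:wait,W:car3-GO | queues: N=0 E=0 S=1 W=1
Step 4 [EW]: N:wait,E:empty,S:wait,W:car6-GO | queues: N=0 E=0 S=1 W=0
Step 5 [NS]: N:empty,E:wait,S:car7-GO,W:wait | queues: N=0 E=0 S=0 W=0
Car 7 crosses at step 5

5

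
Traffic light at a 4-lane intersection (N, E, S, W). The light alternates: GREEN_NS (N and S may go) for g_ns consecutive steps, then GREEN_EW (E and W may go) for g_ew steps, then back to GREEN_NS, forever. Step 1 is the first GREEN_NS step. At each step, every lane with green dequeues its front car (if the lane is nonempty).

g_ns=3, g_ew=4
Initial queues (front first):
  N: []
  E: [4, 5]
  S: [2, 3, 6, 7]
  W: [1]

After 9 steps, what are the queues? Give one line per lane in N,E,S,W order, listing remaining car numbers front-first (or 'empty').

Step 1 [NS]: N:empty,E:wait,S:car2-GO,W:wait | queues: N=0 E=2 S=3 W=1
Step 2 [NS]: N:empty,E:wait,S:car3-GO,W:wait | queues: N=0 E=2 S=2 W=1
Step 3 [NS]: N:empty,E:wait,S:car6-GO,W:wait | queues: N=0 E=2 S=1 W=1
Step 4 [EW]: N:wait,E:car4-GO,S:wait,W:car1-GO | queues: N=0 E=1 S=1 W=0
Step 5 [EW]: N:wait,E:car5-GO,S:wait,W:empty | queues: N=0 E=0 S=1 W=0
Step 6 [EW]: N:wait,E:empty,S:wait,W:empty | queues: N=0 E=0 S=1 W=0
Step 7 [EW]: N:wait,E:empty,S:wait,W:empty | queues: N=0 E=0 S=1 W=0
Step 8 [NS]: N:empty,E:wait,S:car7-GO,W:wait | queues: N=0 E=0 S=0 W=0

N: empty
E: empty
S: empty
W: empty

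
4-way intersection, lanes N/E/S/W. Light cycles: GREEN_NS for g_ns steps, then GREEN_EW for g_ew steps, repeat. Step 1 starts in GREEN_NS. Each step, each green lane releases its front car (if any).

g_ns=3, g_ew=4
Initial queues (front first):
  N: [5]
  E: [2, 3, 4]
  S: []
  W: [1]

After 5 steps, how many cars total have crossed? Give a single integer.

Answer: 4

Derivation:
Step 1 [NS]: N:car5-GO,E:wait,S:empty,W:wait | queues: N=0 E=3 S=0 W=1
Step 2 [NS]: N:empty,E:wait,S:empty,W:wait | queues: N=0 E=3 S=0 W=1
Step 3 [NS]: N:empty,E:wait,S:empty,W:wait | queues: N=0 E=3 S=0 W=1
Step 4 [EW]: N:wait,E:car2-GO,S:wait,W:car1-GO | queues: N=0 E=2 S=0 W=0
Step 5 [EW]: N:wait,E:car3-GO,S:wait,W:empty | queues: N=0 E=1 S=0 W=0
Cars crossed by step 5: 4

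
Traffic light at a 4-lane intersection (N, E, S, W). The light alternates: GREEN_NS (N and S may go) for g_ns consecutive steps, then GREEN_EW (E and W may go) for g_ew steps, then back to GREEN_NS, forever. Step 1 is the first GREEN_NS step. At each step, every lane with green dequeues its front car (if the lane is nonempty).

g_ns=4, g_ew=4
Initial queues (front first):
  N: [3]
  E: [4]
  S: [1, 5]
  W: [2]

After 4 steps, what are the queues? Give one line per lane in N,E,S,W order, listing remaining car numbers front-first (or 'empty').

Step 1 [NS]: N:car3-GO,E:wait,S:car1-GO,W:wait | queues: N=0 E=1 S=1 W=1
Step 2 [NS]: N:empty,E:wait,S:car5-GO,W:wait | queues: N=0 E=1 S=0 W=1
Step 3 [NS]: N:empty,E:wait,S:empty,W:wait | queues: N=0 E=1 S=0 W=1
Step 4 [NS]: N:empty,E:wait,S:empty,W:wait | queues: N=0 E=1 S=0 W=1

N: empty
E: 4
S: empty
W: 2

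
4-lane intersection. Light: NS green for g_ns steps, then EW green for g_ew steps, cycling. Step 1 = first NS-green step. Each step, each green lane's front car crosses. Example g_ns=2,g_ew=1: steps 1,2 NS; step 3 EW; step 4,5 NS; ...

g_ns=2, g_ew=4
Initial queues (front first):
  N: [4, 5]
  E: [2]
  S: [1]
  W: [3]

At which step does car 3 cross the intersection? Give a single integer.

Step 1 [NS]: N:car4-GO,E:wait,S:car1-GO,W:wait | queues: N=1 E=1 S=0 W=1
Step 2 [NS]: N:car5-GO,E:wait,S:empty,W:wait | queues: N=0 E=1 S=0 W=1
Step 3 [EW]: N:wait,E:car2-GO,S:wait,W:car3-GO | queues: N=0 E=0 S=0 W=0
Car 3 crosses at step 3

3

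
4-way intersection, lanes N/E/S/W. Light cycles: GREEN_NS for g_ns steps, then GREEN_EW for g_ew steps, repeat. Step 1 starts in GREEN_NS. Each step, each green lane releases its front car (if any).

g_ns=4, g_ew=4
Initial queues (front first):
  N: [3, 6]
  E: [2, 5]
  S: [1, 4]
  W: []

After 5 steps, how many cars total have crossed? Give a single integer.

Step 1 [NS]: N:car3-GO,E:wait,S:car1-GO,W:wait | queues: N=1 E=2 S=1 W=0
Step 2 [NS]: N:car6-GO,E:wait,S:car4-GO,W:wait | queues: N=0 E=2 S=0 W=0
Step 3 [NS]: N:empty,E:wait,S:empty,W:wait | queues: N=0 E=2 S=0 W=0
Step 4 [NS]: N:empty,E:wait,S:empty,W:wait | queues: N=0 E=2 S=0 W=0
Step 5 [EW]: N:wait,E:car2-GO,S:wait,W:empty | queues: N=0 E=1 S=0 W=0
Cars crossed by step 5: 5

Answer: 5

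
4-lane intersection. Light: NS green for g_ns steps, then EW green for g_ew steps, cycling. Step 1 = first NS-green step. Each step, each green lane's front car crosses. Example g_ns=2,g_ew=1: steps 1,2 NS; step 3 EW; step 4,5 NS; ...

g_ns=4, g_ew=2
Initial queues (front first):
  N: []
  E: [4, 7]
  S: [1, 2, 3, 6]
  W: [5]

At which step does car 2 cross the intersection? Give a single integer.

Step 1 [NS]: N:empty,E:wait,S:car1-GO,W:wait | queues: N=0 E=2 S=3 W=1
Step 2 [NS]: N:empty,E:wait,S:car2-GO,W:wait | queues: N=0 E=2 S=2 W=1
Step 3 [NS]: N:empty,E:wait,S:car3-GO,W:wait | queues: N=0 E=2 S=1 W=1
Step 4 [NS]: N:empty,E:wait,S:car6-GO,W:wait | queues: N=0 E=2 S=0 W=1
Step 5 [EW]: N:wait,E:car4-GO,S:wait,W:car5-GO | queues: N=0 E=1 S=0 W=0
Step 6 [EW]: N:wait,E:car7-GO,S:wait,W:empty | queues: N=0 E=0 S=0 W=0
Car 2 crosses at step 2

2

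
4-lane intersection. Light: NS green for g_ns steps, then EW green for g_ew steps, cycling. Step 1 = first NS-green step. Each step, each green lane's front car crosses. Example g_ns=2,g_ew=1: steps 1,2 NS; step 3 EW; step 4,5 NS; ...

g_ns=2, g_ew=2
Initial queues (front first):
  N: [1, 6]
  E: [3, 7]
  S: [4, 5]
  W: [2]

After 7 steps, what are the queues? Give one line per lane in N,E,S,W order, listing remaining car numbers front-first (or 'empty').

Step 1 [NS]: N:car1-GO,E:wait,S:car4-GO,W:wait | queues: N=1 E=2 S=1 W=1
Step 2 [NS]: N:car6-GO,E:wait,S:car5-GO,W:wait | queues: N=0 E=2 S=0 W=1
Step 3 [EW]: N:wait,E:car3-GO,S:wait,W:car2-GO | queues: N=0 E=1 S=0 W=0
Step 4 [EW]: N:wait,E:car7-GO,S:wait,W:empty | queues: N=0 E=0 S=0 W=0

N: empty
E: empty
S: empty
W: empty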